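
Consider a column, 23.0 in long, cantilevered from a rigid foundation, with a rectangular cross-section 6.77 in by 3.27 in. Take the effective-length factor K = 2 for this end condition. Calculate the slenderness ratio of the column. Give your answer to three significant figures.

Buckling occurs about the weak axis: I_min = h·b³/12 with b = 3.27 in (the shorter side).
I_min = 6.77×3.27³/12 = 19.73 in⁴
A = 22.14 in²;  r_min = √(I/A) = √(19.73/22.14) = 0.9440 in
L_e = K·L = 2 × 23.0 = 46.00 in
λ = L_e / r_min = 46.000 / 0.9440 = 48.7

λ ≈ 48.7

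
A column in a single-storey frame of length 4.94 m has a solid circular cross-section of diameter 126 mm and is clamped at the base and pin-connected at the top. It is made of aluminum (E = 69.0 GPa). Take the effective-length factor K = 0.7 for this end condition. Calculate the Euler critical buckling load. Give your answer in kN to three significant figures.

P_cr ≈ 705 kN

I = πd⁴/64 = π×126⁴/64 = 1.237×10^7 mm⁴
I = 1.237×10^7 mm⁴ = 1.237×10^-5 m⁴
Effective length L_e = K·L = 0.7 × 4.94 = 3.458 m
P_cr = π²EI / L_e² = π² × 69.0×10⁹ × 1.237×10^-5 / 3.458² = 7.046×10^5 N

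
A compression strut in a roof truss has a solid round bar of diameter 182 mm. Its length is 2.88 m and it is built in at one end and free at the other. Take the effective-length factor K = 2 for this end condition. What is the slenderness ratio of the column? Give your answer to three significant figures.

For a solid circle r = d/4 = 182/4 = 45.50 mm
L_e = K·L = 2 × 2.88 m = 5.760 m = 5760.0 mm
λ = L_e / r_min = 5760.0 / 45.50 = 127

λ ≈ 127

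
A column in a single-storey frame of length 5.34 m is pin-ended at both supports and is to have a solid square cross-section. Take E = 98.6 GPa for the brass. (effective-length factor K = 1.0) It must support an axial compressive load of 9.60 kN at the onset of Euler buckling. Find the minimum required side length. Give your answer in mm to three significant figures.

a ≈ 42.9 mm

L_e = K·L = 1 × 5.34 = 5.340 m
Required I = P_cr·L_e²/(π²E) = 9.600×10^3 × 5.340² / (π² × 9.86×10^10) = 2.813×10^-7 m⁴
I_req = 2.813×10^5 mm⁴
Solid square: I = a⁴/12  ⇒  a = (12I)^(1/4) = (12×2.813×10^5)^(1/4) = 42.9 mm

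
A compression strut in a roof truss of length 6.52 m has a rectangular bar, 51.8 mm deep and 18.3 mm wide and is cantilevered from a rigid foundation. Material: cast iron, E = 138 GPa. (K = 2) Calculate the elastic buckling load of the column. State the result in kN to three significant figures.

Buckling occurs about the weak axis: I_min = h·b³/12 with b = 18.3 mm (the shorter side).
I_min = 51.8×18.3³/12 = 2.645×10^4 mm⁴
I = 2.645×10^4 mm⁴ = 2.645×10^-8 m⁴
Effective length L_e = K·L = 2 × 6.52 = 13.04 m
P_cr = π²EI / L_e² = π² × 138×10⁹ × 2.645×10^-8 / 13.04² = 211.9 N

P_cr ≈ 0.212 kN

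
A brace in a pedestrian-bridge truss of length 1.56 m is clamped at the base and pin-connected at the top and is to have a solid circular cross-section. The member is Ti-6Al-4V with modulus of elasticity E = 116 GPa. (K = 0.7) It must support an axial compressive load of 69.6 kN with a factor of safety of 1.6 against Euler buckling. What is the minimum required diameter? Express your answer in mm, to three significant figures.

d ≈ 39.2 mm

Required P_cr = n·P = 1.6 × 69.6 = 111.4 kN
L_e = K·L = 0.7 × 1.56 = 1.092 m
Required I = P_cr·L_e²/(π²E) = 1.114×10^5 × 1.092² / (π² × 1.16×10^11) = 1.160×10^-7 m⁴
I_req = 1.160×10^5 mm⁴
Solid circle: I = πd⁴/64  ⇒  d = (64I/π)^(1/4) = (64×1.160×10^5/π)^(1/4) = 39.2 mm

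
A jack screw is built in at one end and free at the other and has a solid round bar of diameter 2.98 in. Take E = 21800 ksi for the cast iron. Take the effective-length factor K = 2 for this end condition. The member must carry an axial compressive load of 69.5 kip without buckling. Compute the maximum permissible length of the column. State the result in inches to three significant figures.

L_max ≈ 54.7 in

I = πd⁴/64 = π×2.98⁴/64 = 3.871 in⁴
At the buckling limit P_cr = P = 6.950×10^4 lb
From P_cr = π²EI/(K·L)²:  L = (1/K)·√(π²EI/P_cr) = (1/2)·√(π²×2.18×10^7×3.871/6.950×10^4)
L = 54.7 in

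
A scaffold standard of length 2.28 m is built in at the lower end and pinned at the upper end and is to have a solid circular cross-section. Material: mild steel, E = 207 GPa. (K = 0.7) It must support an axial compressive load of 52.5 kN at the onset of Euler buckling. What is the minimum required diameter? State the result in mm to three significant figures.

L_e = K·L = 0.7 × 2.28 = 1.596 m
Required I = P_cr·L_e²/(π²E) = 5.250×10^4 × 1.596² / (π² × 2.07×10^11) = 6.546×10^-8 m⁴
I_req = 6.546×10^4 mm⁴
Solid circle: I = πd⁴/64  ⇒  d = (64I/π)^(1/4) = (64×6.546×10^4/π)^(1/4) = 34.0 mm

d ≈ 34.0 mm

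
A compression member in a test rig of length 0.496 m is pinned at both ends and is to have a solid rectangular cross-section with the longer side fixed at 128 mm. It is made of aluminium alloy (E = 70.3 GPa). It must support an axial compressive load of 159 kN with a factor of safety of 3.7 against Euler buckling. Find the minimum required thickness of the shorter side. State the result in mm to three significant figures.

b ≈ 26.9 mm

Required P_cr = n·P = 3.7 × 159 = 588.3 kN
L_e = K·L = 1 × 0.496 = 0.4960 m
Required I = P_cr·L_e²/(π²E) = 5.883×10^5 × 0.4960² / (π² × 7.03×10^10) = 2.086×10^-7 m⁴
I_req = 2.086×10^5 mm⁴
Rectangle, weak axis: I_min = h·b³/12 with h = 128 mm fixed  ⇒  b = (12I/h)^(1/3) = 26.9 mm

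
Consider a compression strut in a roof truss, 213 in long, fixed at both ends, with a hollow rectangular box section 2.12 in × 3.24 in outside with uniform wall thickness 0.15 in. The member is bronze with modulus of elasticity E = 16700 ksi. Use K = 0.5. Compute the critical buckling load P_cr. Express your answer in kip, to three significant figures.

Inner dimensions: h_i = 3.24 − 2×0.15 = 2.940 in, b_i = 2.12 − 2×0.15 = 1.820 in
Weak-axis I_min = (h_o·b_o³ − h_i·b_i³)/12 with b_o = 2.12, b_i = 1.820 in (shorter outer/inner sides).
I_min = (3.24×2.12³ − 2.940×1.820³)/12 = 1.096 in⁴
Effective length L_e = K·L = 0.5 × 213 = 106.5 in
P_cr = π²EI / L_e² = π² × 16700×10³ × 1.096 / 106.5² = 1.592×10^4 lb

P_cr ≈ 15.9 kip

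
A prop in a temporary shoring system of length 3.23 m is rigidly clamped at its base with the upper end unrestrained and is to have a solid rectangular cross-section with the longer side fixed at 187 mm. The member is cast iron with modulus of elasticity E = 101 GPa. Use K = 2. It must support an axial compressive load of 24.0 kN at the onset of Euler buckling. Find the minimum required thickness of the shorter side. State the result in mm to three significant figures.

b ≈ 40.1 mm

L_e = K·L = 2 × 3.23 = 6.460 m
Required I = P_cr·L_e²/(π²E) = 2.400×10^4 × 6.460² / (π² × 1.01×10^11) = 1.005×10^-6 m⁴
I_req = 1.005×10^6 mm⁴
Rectangle, weak axis: I_min = h·b³/12 with h = 187 mm fixed  ⇒  b = (12I/h)^(1/3) = 40.1 mm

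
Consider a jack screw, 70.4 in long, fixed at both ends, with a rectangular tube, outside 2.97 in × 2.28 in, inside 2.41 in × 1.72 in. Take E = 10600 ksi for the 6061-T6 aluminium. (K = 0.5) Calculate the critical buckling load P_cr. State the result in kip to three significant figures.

P_cr ≈ 161 kip

Weak-axis I_min = (h_o·b_o³ − h_i·b_i³)/12 with b_o = 2.28, b_i = 1.720 in (shorter outer/inner sides).
I_min = (2.97×2.28³ − 2.410×1.720³)/12 = 1.912 in⁴
Effective length L_e = K·L = 0.5 × 70.4 = 35.20 in
P_cr = π²EI / L_e² = π² × 10600×10³ × 1.912 / 35.20² = 1.614×10^5 lb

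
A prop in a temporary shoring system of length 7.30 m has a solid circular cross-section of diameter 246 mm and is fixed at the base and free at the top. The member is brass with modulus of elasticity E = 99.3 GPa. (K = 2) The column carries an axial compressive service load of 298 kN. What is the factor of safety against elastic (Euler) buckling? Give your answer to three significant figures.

I = πd⁴/64 = π×246⁴/64 = 1.798×10^8 mm⁴
I = 1.798×10^8 mm⁴ = 1.798×10^-4 m⁴
Effective length L_e = K·L = 2 × 7.30 = 14.60 m
P_cr = π²EI / L_e² = π² × 99.3×10⁹ × 1.798×10^-4 / 14.60² = 8.265×10^5 N
Factor of safety n = P_cr / P = 826.52 / 298 = 2.77

n ≈ 2.77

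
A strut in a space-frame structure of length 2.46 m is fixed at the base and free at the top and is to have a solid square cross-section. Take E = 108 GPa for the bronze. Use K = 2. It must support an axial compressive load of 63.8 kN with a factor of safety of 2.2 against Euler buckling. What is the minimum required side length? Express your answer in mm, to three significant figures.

a ≈ 78.6 mm

Required P_cr = n·P = 2.2 × 63.8 = 140.4 kN
L_e = K·L = 2 × 2.46 = 4.920 m
Required I = P_cr·L_e²/(π²E) = 1.404×10^5 × 4.920² / (π² × 1.08×10^11) = 3.187×10^-6 m⁴
I_req = 3.187×10^6 mm⁴
Solid square: I = a⁴/12  ⇒  a = (12I)^(1/4) = (12×3.187×10^6)^(1/4) = 78.6 mm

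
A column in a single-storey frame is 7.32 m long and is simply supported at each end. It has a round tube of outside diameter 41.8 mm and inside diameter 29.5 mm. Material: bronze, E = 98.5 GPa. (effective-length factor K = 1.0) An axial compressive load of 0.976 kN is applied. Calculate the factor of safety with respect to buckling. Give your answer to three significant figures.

d_o = 41.8 mm, d_i = 29.5 mm
I = π(d_o⁴ − d_i⁴)/64 = π(41.8⁴ − 29.50⁴)/64 = 1.127×10^5 mm⁴
I = 1.127×10^5 mm⁴ = 1.127×10^-7 m⁴
Effective length L_e = K·L = 1 × 7.32 = 7.320 m
P_cr = π²EI / L_e² = π² × 98.5×10⁹ × 1.127×10^-7 / 7.320² = 2.044×10^3 N
Factor of safety n = P_cr / P = 2.0444 / 0.976 = 2.09

n ≈ 2.09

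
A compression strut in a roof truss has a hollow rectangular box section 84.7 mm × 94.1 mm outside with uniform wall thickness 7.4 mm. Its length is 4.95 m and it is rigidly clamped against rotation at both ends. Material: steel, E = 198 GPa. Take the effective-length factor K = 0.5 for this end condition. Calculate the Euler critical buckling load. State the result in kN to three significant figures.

Inner dimensions: h_i = 94.1 − 2×7.4 = 79.30 mm, b_i = 84.7 − 2×7.4 = 69.90 mm
Weak-axis I_min = (h_o·b_o³ − h_i·b_i³)/12 with b_o = 84.7, b_i = 69.90 mm (shorter outer/inner sides).
I_min = (94.1×84.7³ − 79.30×69.90³)/12 = 2.508×10^6 mm⁴
I = 2.508×10^6 mm⁴ = 2.508×10^-6 m⁴
Effective length L_e = K·L = 0.5 × 4.95 = 2.475 m
P_cr = π²EI / L_e² = π² × 198×10⁹ × 2.508×10^-6 / 2.475² = 8.001×10^5 N

P_cr ≈ 800 kN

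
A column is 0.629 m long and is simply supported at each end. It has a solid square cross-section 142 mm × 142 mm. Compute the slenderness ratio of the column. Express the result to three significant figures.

λ ≈ 15.3

I = a⁴/12 = 142⁴/12 = 3.388×10^7 mm⁴
A = 2.016×10^4 mm²;  r_min = √(I/A) = √(3.388×10^7/2.016×10^4) = 40.99 mm
L_e = K·L = 1 × 0.629 m = 0.6290 m = 629.00 mm
λ = L_e / r_min = 629.00 / 40.99 = 15.3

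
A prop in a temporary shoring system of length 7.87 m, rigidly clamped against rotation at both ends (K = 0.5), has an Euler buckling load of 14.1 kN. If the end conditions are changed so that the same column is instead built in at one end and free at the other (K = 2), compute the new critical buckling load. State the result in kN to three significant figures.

P_cr ≈ 0.881 kN

P_cr ∝ 1/K², so P_cr,new = P_cr,old × (K_old/K_new)² = 14.1 × (0.5/2)²
= 14.1 × 0.06250 = 0.881 kN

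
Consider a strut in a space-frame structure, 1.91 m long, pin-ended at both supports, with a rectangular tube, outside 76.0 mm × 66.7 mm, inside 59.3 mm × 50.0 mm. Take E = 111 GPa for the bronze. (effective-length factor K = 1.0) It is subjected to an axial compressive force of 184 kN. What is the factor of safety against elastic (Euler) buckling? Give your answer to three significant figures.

Weak-axis I_min = (h_o·b_o³ − h_i·b_i³)/12 with b_o = 66.7, b_i = 50.00 mm (shorter outer/inner sides).
I_min = (76.0×66.7³ − 59.30×50.00³)/12 = 1.262×10^6 mm⁴
I = 1.262×10^6 mm⁴ = 1.262×10^-6 m⁴
Effective length L_e = K·L = 1 × 1.91 = 1.910 m
P_cr = π²EI / L_e² = π² × 111×10⁹ × 1.262×10^-6 / 1.910² = 3.789×10^5 N
Factor of safety n = P_cr / P = 378.87 / 184 = 2.06

n ≈ 2.06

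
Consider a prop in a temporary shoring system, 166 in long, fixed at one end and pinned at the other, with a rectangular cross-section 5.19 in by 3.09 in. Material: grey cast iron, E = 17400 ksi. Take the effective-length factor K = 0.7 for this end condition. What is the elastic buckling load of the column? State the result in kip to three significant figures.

P_cr ≈ 162 kip

Buckling occurs about the weak axis: I_min = h·b³/12 with b = 3.09 in (the shorter side).
I_min = 5.19×3.09³/12 = 12.76 in⁴
Effective length L_e = K·L = 0.7 × 166 = 116.2 in
P_cr = π²EI / L_e² = π² × 17400×10³ × 12.76 / 116.2² = 1.623×10^5 lb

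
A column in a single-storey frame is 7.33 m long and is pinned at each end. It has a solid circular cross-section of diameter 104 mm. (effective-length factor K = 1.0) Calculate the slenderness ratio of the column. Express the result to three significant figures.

For a solid circle r = d/4 = 104/4 = 26.00 mm
L_e = K·L = 1 × 7.33 m = 7.330 m = 7330.0 mm
λ = L_e / r_min = 7330.0 / 26.00 = 282

λ ≈ 282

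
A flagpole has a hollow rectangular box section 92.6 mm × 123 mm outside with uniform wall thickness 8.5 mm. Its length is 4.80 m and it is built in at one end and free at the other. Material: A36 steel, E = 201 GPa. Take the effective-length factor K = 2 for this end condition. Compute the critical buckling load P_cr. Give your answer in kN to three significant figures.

P_cr ≈ 93.0 kN

Inner dimensions: h_i = 123 − 2×8.5 = 106.0 mm, b_i = 92.6 − 2×8.5 = 75.60 mm
Weak-axis I_min = (h_o·b_o³ − h_i·b_i³)/12 with b_o = 92.6, b_i = 75.60 mm (shorter outer/inner sides).
I_min = (123×92.6³ − 106.0×75.60³)/12 = 4.322×10^6 mm⁴
I = 4.322×10^6 mm⁴ = 4.322×10^-6 m⁴
Effective length L_e = K·L = 2 × 4.80 = 9.600 m
P_cr = π²EI / L_e² = π² × 201×10⁹ × 4.322×10^-6 / 9.600² = 9.303×10^4 N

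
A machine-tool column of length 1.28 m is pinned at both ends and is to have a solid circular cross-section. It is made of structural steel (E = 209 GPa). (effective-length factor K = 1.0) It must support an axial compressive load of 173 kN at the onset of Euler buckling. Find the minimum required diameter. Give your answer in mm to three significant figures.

d ≈ 40.9 mm

L_e = K·L = 1 × 1.28 = 1.280 m
Required I = P_cr·L_e²/(π²E) = 1.730×10^5 × 1.280² / (π² × 2.09×10^11) = 1.374×10^-7 m⁴
I_req = 1.374×10^5 mm⁴
Solid circle: I = πd⁴/64  ⇒  d = (64I/π)^(1/4) = (64×1.374×10^5/π)^(1/4) = 40.9 mm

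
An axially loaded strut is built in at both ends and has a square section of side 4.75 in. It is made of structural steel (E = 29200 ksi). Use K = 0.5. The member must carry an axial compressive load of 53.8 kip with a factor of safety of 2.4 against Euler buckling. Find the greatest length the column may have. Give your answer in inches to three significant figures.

L_max ≈ 615 in

I = a⁴/12 = 4.75⁴/12 = 42.42 in⁴
Required critical load P_cr = n·P = 2.4 × 53.8 = 129.1 kip = 1.291×10^5 lb
From P_cr = π²EI/(K·L)²:  L = (1/K)·√(π²EI/P_cr) = (1/0.5)·√(π²×2.92×10^7×42.42/1.291×10^5)
L = 615 in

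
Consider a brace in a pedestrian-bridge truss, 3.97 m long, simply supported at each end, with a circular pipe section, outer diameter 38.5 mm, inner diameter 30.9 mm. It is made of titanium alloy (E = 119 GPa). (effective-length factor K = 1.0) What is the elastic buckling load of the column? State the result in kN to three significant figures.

d_o = 38.5 mm, d_i = 30.9 mm
I = π(d_o⁴ − d_i⁴)/64 = π(38.5⁴ − 30.90⁴)/64 = 6.310×10^4 mm⁴
I = 6.310×10^4 mm⁴ = 6.310×10^-8 m⁴
Effective length L_e = K·L = 1 × 3.97 = 3.970 m
P_cr = π²EI / L_e² = π² × 119×10⁹ × 6.310×10^-8 / 3.970² = 4.702×10^3 N

P_cr ≈ 4.70 kN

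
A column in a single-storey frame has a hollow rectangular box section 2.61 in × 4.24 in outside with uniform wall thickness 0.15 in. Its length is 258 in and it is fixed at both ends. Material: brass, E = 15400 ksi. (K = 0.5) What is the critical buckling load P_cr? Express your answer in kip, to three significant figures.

Inner dimensions: h_i = 4.24 − 2×0.15 = 3.940 in, b_i = 2.61 − 2×0.15 = 2.310 in
Weak-axis I_min = (h_o·b_o³ − h_i·b_i³)/12 with b_o = 2.61, b_i = 2.310 in (shorter outer/inner sides).
I_min = (4.24×2.61³ − 3.940×2.310³)/12 = 2.235 in⁴
Effective length L_e = K·L = 0.5 × 258 = 129.0 in
P_cr = π²EI / L_e² = π² × 15400×10³ × 2.235 / 129.0² = 2.041×10^4 lb

P_cr ≈ 20.4 kip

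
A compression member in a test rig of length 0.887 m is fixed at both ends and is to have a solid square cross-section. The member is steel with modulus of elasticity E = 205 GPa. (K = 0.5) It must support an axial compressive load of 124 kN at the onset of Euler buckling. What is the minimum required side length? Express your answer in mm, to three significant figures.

a ≈ 19.5 mm

L_e = K·L = 0.5 × 0.887 = 0.4435 m
Required I = P_cr·L_e²/(π²E) = 1.240×10^5 × 0.4435² / (π² × 2.05×10^11) = 1.205×10^-8 m⁴
I_req = 1.205×10^4 mm⁴
Solid square: I = a⁴/12  ⇒  a = (12I)^(1/4) = (12×1.205×10^4)^(1/4) = 19.5 mm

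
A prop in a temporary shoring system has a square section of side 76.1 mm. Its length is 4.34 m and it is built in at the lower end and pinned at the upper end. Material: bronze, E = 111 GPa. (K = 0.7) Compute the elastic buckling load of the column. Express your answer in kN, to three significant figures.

I = a⁴/12 = 76.1⁴/12 = 2.795×10^6 mm⁴
I = 2.795×10^6 mm⁴ = 2.795×10^-6 m⁴
Effective length L_e = K·L = 0.7 × 4.34 = 3.038 m
P_cr = π²EI / L_e² = π² × 111×10⁹ × 2.795×10^-6 / 3.038² = 3.317×10^5 N

P_cr ≈ 332 kN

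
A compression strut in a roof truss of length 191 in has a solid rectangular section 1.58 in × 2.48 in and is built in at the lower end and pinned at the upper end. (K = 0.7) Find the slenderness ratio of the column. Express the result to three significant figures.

Buckling occurs about the weak axis: I_min = h·b³/12 with b = 1.58 in (the shorter side).
I_min = 2.48×1.58³/12 = 0.8152 in⁴
A = 3.918 in²;  r_min = √(I/A) = √(0.8152/3.918) = 0.4561 in
L_e = K·L = 0.7 × 191 = 133.7 in
λ = L_e / r_min = 133.70 / 0.4561 = 293

λ ≈ 293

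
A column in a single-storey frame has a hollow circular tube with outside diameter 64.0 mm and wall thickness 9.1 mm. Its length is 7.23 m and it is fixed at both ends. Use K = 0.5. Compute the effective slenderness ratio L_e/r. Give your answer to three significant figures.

λ ≈ 184

Inner diameter d_i = 64.0 − 2×9.1 = 45.80 mm
I = π(d_o⁴ − d_i⁴)/64 = π(64.0⁴ − 45.80⁴)/64 = 6.076×10^5 mm⁴
A = 1.570×10^3 mm²;  r_min = √(I/A) = √(6.076×10^5/1.570×10^3) = 19.67 mm
L_e = K·L = 0.5 × 7.23 m = 3.615 m = 3615.0 mm
λ = L_e / r_min = 3615.0 / 19.67 = 184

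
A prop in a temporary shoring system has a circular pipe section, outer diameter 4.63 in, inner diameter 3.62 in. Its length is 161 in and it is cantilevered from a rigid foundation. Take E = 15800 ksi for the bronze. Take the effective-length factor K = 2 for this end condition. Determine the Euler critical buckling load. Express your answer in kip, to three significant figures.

d_o = 4.63 in, d_i = 3.62 in
I = π(d_o⁴ − d_i⁴)/64 = π(4.63⁴ − 3.620⁴)/64 = 14.13 in⁴
Effective length L_e = K·L = 2 × 161 = 322.0 in
P_cr = π²EI / L_e² = π² × 15800×10³ × 14.13 / 322.0² = 2.125×10^4 lb

P_cr ≈ 21.2 kip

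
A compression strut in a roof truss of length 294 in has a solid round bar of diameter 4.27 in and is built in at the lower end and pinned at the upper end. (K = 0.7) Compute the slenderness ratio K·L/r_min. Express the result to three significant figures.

I = πd⁴/64 = π×4.27⁴/64 = 16.32 in⁴
A = 14.32 in²;  r_min = √(I/A) = √(16.32/14.32) = 1.068 in
L_e = K·L = 0.7 × 294 = 205.8 in
λ = L_e / r_min = 205.80 / 1.068 = 193

λ ≈ 193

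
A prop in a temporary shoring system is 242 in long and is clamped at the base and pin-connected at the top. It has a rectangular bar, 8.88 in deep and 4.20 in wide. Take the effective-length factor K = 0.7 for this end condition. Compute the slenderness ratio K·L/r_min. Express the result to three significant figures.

For a rectangle r_min = b/√12 = 4.20/√12 = 1.212 in
L_e = K·L = 0.7 × 242 = 169.4 in
λ = L_e / r_min = 169.40 / 1.212 = 140

λ ≈ 140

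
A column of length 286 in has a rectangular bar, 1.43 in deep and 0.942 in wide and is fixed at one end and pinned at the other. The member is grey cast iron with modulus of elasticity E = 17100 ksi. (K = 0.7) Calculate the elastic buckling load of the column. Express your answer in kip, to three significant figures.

Buckling occurs about the weak axis: I_min = h·b³/12 with b = 0.942 in (the shorter side).
I_min = 1.43×0.942³/12 = 9.961×10^-2 in⁴
Effective length L_e = K·L = 0.7 × 286 = 200.2 in
P_cr = π²EI / L_e² = π² × 17100×10³ × 9.961×10^-2 / 200.2² = 419.4 lb

P_cr ≈ 0.419 kip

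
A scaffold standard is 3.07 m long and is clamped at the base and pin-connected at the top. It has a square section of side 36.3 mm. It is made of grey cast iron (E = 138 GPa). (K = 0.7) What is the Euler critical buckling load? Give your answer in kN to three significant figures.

P_cr ≈ 42.7 kN

I = a⁴/12 = 36.3⁴/12 = 1.447×10^5 mm⁴
I = 1.447×10^5 mm⁴ = 1.447×10^-7 m⁴
Effective length L_e = K·L = 0.7 × 3.07 = 2.149 m
P_cr = π²EI / L_e² = π² × 138×10⁹ × 1.447×10^-7 / 2.149² = 4.267×10^4 N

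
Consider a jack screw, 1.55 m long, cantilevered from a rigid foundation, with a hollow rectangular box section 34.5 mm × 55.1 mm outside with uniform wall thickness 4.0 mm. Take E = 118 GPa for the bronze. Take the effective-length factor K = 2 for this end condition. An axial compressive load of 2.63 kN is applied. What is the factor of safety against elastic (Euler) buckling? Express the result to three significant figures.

n ≈ 5.32

Inner dimensions: h_i = 55.1 − 2×4.0 = 47.10 mm, b_i = 34.5 − 2×4.0 = 26.50 mm
Weak-axis I_min = (h_o·b_o³ − h_i·b_i³)/12 with b_o = 34.5, b_i = 26.50 mm (shorter outer/inner sides).
I_min = (55.1×34.5³ − 47.10×26.50³)/12 = 1.155×10^5 mm⁴
I = 1.155×10^5 mm⁴ = 1.155×10^-7 m⁴
Effective length L_e = K·L = 2 × 1.55 = 3.100 m
P_cr = π²EI / L_e² = π² × 118×10⁹ × 1.155×10^-7 / 3.100² = 1.400×10^4 N
Factor of safety n = P_cr / P = 13.998 / 2.63 = 5.32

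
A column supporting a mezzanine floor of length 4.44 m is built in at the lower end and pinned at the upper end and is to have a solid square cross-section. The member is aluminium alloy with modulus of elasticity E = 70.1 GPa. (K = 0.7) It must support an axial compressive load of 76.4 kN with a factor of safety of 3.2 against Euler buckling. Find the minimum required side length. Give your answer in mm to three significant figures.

Required P_cr = n·P = 3.2 × 76.4 = 244.5 kN
L_e = K·L = 0.7 × 4.44 = 3.108 m
Required I = P_cr·L_e²/(π²E) = 2.445×10^5 × 3.108² / (π² × 7.01×10^10) = 3.413×10^-6 m⁴
I_req = 3.413×10^6 mm⁴
Solid square: I = a⁴/12  ⇒  a = (12I)^(1/4) = (12×3.413×10^6)^(1/4) = 80.0 mm

a ≈ 80.0 mm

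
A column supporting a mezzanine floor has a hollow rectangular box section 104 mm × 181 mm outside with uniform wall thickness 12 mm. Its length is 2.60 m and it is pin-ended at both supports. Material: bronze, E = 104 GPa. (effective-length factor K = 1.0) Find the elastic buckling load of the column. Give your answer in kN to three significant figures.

Inner dimensions: h_i = 181 − 2×12 = 157.0 mm, b_i = 104 − 2×12 = 80.00 mm
Weak-axis I_min = (h_o·b_o³ − h_i·b_i³)/12 with b_o = 104, b_i = 80.00 mm (shorter outer/inner sides).
I_min = (181×104³ − 157.0×80.00³)/12 = 1.027×10^7 mm⁴
I = 1.027×10^7 mm⁴ = 1.027×10^-5 m⁴
Effective length L_e = K·L = 1 × 2.60 = 2.600 m
P_cr = π²EI / L_e² = π² × 104×10⁹ × 1.027×10^-5 / 2.600² = 1.559×10^6 N

P_cr ≈ 1560 kN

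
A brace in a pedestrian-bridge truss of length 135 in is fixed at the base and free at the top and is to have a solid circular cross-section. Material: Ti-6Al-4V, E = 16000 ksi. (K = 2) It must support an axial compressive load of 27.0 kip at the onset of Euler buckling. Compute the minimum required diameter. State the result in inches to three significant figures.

L_e = K·L = 2 × 135 = 270.0 in
Required I = P_cr·L_e²/(π²E) = 2.700×10^4 × 270.0² / (π² × 1.60×10^7) = 12.46 in⁴
Solid circle: I = πd⁴/64  ⇒  d = (64I/π)^(1/4) = (64×12.46/π)^(1/4) = 3.99 in

d ≈ 3.99 in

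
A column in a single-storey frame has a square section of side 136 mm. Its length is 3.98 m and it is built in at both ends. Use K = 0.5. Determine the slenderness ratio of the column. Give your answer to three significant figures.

I = a⁴/12 = 136⁴/12 = 2.851×10^7 mm⁴
A = 1.850×10^4 mm²;  r_min = √(I/A) = √(2.851×10^7/1.850×10^4) = 39.26 mm
L_e = K·L = 0.5 × 3.98 m = 1.990 m = 1990.0 mm
λ = L_e / r_min = 1990.0 / 39.26 = 50.7

λ ≈ 50.7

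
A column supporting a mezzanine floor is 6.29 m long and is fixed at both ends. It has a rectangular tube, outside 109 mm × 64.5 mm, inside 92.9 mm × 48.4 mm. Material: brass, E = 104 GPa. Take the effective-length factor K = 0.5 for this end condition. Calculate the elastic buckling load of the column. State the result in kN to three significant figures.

P_cr ≈ 162 kN

Weak-axis I_min = (h_o·b_o³ − h_i·b_i³)/12 with b_o = 64.5, b_i = 48.40 mm (shorter outer/inner sides).
I_min = (109×64.5³ − 92.90×48.40³)/12 = 1.560×10^6 mm⁴
I = 1.560×10^6 mm⁴ = 1.560×10^-6 m⁴
Effective length L_e = K·L = 0.5 × 6.29 = 3.145 m
P_cr = π²EI / L_e² = π² × 104×10⁹ × 1.560×10^-6 / 3.145² = 1.619×10^5 N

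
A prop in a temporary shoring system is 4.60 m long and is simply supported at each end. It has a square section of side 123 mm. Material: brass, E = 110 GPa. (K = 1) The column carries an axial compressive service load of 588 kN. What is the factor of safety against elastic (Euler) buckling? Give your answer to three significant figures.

I = a⁴/12 = 123⁴/12 = 1.907×10^7 mm⁴
I = 1.907×10^7 mm⁴ = 1.907×10^-5 m⁴
Effective length L_e = K·L = 1 × 4.60 = 4.600 m
P_cr = π²EI / L_e² = π² × 110×10⁹ × 1.907×10^-5 / 4.600² = 9.786×10^5 N
Factor of safety n = P_cr / P = 978.62 / 588 = 1.66

n ≈ 1.66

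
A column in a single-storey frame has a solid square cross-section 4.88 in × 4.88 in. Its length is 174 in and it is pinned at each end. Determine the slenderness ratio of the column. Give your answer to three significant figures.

I = a⁴/12 = 4.88⁴/12 = 47.26 in⁴
A = 23.81 in²;  r_min = √(I/A) = √(47.26/23.81) = 1.409 in
L_e = K·L = 1 × 174 = 174.0 in
λ = L_e / r_min = 174.00 / 1.409 = 124

λ ≈ 124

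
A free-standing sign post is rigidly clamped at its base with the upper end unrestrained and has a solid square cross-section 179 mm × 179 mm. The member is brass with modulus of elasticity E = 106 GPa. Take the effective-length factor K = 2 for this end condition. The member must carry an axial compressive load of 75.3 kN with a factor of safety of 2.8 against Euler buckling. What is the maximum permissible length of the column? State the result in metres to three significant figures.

I = a⁴/12 = 179⁴/12 = 8.555×10^7 mm⁴
I = 8.555×10^-5 m⁴
Required critical load P_cr = n·P = 2.8 × 75.3 = 210.8 kN = 2.108×10^5 N
From P_cr = π²EI/(K·L)²:  L = (1/K)·√(π²EI/P_cr) = (1/2)·√(π²×1.06×10^11×8.555×10^-5/2.108×10^5)
L = 10.3 m

L_max ≈ 10.3 m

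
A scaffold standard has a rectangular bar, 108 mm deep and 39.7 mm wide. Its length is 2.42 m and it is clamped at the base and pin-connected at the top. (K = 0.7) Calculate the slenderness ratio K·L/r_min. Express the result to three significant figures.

λ ≈ 148

Buckling occurs about the weak axis: I_min = h·b³/12 with b = 39.7 mm (the shorter side).
I_min = 108×39.7³/12 = 5.631×10^5 mm⁴
A = 4.288×10^3 mm²;  r_min = √(I/A) = √(5.631×10^5/4.288×10^3) = 11.46 mm
L_e = K·L = 0.7 × 2.42 m = 1.694 m = 1694.0 mm
λ = L_e / r_min = 1694.0 / 11.46 = 148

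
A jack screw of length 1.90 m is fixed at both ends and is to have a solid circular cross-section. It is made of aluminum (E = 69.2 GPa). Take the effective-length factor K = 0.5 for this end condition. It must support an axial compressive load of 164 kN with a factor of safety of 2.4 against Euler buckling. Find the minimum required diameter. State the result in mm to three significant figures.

d ≈ 57.1 mm

Required P_cr = n·P = 2.4 × 164 = 393.6 kN
L_e = K·L = 0.5 × 1.90 = 0.9500 m
Required I = P_cr·L_e²/(π²E) = 3.936×10^5 × 0.9500² / (π² × 6.92×10^10) = 5.201×10^-7 m⁴
I_req = 5.201×10^5 mm⁴
Solid circle: I = πd⁴/64  ⇒  d = (64I/π)^(1/4) = (64×5.201×10^5/π)^(1/4) = 57.1 mm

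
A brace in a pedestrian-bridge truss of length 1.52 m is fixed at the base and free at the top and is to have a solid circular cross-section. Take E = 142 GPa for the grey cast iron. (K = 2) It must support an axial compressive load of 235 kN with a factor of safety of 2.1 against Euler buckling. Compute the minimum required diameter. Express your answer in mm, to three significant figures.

d ≈ 90.2 mm

Required P_cr = n·P = 2.1 × 235 = 493.5 kN
L_e = K·L = 2 × 1.52 = 3.040 m
Required I = P_cr·L_e²/(π²E) = 4.935×10^5 × 3.040² / (π² × 1.42×10^11) = 3.254×10^-6 m⁴
I_req = 3.254×10^6 mm⁴
Solid circle: I = πd⁴/64  ⇒  d = (64I/π)^(1/4) = (64×3.254×10^6/π)^(1/4) = 90.2 mm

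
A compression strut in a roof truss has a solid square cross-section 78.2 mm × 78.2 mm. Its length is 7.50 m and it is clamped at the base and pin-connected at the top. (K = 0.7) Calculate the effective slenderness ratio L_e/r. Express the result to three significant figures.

I = a⁴/12 = 78.2⁴/12 = 3.116×10^6 mm⁴
A = 6.115×10^3 mm²;  r_min = √(I/A) = √(3.116×10^6/6.115×10^3) = 22.57 mm
L_e = K·L = 0.7 × 7.50 m = 5.250 m = 5250.0 mm
λ = L_e / r_min = 5250.0 / 22.57 = 233

λ ≈ 233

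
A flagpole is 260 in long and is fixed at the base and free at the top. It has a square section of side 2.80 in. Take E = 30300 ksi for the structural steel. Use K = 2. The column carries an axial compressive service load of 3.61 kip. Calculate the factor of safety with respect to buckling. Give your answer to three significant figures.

n ≈ 1.57

I = a⁴/12 = 2.80⁴/12 = 5.122 in⁴
Effective length L_e = K·L = 2 × 260 = 520.0 in
P_cr = π²EI / L_e² = π² × 30300×10³ × 5.122 / 520.0² = 5.665×10^3 lb
Factor of safety n = P_cr / P = 5.6648 / 3.61 = 1.57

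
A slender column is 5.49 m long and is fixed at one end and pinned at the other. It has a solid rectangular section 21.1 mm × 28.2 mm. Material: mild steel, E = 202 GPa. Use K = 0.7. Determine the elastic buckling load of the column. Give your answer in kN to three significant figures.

P_cr ≈ 2.98 kN

Buckling occurs about the weak axis: I_min = h·b³/12 with b = 21.1 mm (the shorter side).
I_min = 28.2×21.1³/12 = 2.208×10^4 mm⁴
I = 2.208×10^4 mm⁴ = 2.208×10^-8 m⁴
Effective length L_e = K·L = 0.7 × 5.49 = 3.843 m
P_cr = π²EI / L_e² = π² × 202×10⁹ × 2.208×10^-8 / 3.843² = 2.980×10^3 N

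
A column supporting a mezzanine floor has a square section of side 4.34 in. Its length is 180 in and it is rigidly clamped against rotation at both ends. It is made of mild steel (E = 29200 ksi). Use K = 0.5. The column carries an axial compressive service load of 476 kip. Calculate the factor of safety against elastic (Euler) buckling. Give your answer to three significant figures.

n ≈ 2.21

I = a⁴/12 = 4.34⁴/12 = 29.56 in⁴
Effective length L_e = K·L = 0.5 × 180 = 90.00 in
P_cr = π²EI / L_e² = π² × 29200×10³ × 29.56 / 90.00² = 1.052×10^6 lb
Factor of safety n = P_cr / P = 1051.9 / 476 = 2.21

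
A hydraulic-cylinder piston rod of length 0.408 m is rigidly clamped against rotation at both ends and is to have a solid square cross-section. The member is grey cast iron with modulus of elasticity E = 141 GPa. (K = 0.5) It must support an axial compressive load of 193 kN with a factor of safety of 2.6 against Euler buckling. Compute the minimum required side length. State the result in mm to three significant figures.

a ≈ 20.6 mm

Required P_cr = n·P = 2.6 × 193 = 501.8 kN
L_e = K·L = 0.5 × 0.408 = 0.2040 m
Required I = P_cr·L_e²/(π²E) = 5.018×10^5 × 0.2040² / (π² × 1.41×10^11) = 1.501×10^-8 m⁴
I_req = 1.501×10^4 mm⁴
Solid square: I = a⁴/12  ⇒  a = (12I)^(1/4) = (12×1.501×10^4)^(1/4) = 20.6 mm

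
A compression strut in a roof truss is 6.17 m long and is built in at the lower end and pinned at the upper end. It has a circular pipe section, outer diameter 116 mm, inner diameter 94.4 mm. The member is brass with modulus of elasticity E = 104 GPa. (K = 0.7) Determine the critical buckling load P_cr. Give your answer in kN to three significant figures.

P_cr ≈ 275 kN

d_o = 116 mm, d_i = 94.4 mm
I = π(d_o⁴ − d_i⁴)/64 = π(116⁴ − 94.40⁴)/64 = 4.990×10^6 mm⁴
I = 4.990×10^6 mm⁴ = 4.990×10^-6 m⁴
Effective length L_e = K·L = 0.7 × 6.17 = 4.319 m
P_cr = π²EI / L_e² = π² × 104×10⁹ × 4.990×10^-6 / 4.319² = 2.746×10^5 N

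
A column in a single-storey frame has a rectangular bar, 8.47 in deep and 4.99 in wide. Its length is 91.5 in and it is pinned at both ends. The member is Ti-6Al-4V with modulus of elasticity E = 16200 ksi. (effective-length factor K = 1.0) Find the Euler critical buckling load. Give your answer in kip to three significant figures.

P_cr ≈ 1670 kip

Buckling occurs about the weak axis: I_min = h·b³/12 with b = 4.99 in (the shorter side).
I_min = 8.47×4.99³/12 = 87.70 in⁴
Effective length L_e = K·L = 1 × 91.5 = 91.50 in
P_cr = π²EI / L_e² = π² × 16200×10³ × 87.70 / 91.50² = 1.675×10^6 lb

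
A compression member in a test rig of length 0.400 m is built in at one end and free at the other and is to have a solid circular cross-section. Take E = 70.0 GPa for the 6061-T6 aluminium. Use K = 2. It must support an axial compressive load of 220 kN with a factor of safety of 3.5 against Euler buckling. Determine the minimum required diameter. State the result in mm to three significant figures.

d ≈ 61.7 mm

Required P_cr = n·P = 3.5 × 220 = 770.0 kN
L_e = K·L = 2 × 0.400 = 0.8000 m
Required I = P_cr·L_e²/(π²E) = 7.700×10^5 × 0.8000² / (π² × 7.00×10^10) = 7.133×10^-7 m⁴
I_req = 7.133×10^5 mm⁴
Solid circle: I = πd⁴/64  ⇒  d = (64I/π)^(1/4) = (64×7.133×10^5/π)^(1/4) = 61.7 mm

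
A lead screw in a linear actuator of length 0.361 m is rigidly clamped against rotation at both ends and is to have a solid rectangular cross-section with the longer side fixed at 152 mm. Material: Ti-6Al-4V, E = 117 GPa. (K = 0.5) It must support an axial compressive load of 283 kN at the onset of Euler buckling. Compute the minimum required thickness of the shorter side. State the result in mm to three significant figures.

b ≈ 8.57 mm

L_e = K·L = 0.5 × 0.361 = 0.1805 m
Required I = P_cr·L_e²/(π²E) = 2.830×10^5 × 0.1805² / (π² × 1.17×10^11) = 7.985×10^-9 m⁴
I_req = 7.985×10^3 mm⁴
Rectangle, weak axis: I_min = h·b³/12 with h = 152 mm fixed  ⇒  b = (12I/h)^(1/3) = 8.57 mm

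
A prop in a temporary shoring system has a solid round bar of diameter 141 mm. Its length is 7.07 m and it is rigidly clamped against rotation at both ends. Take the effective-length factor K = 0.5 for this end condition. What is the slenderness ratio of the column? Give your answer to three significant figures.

I = πd⁴/64 = π×141⁴/64 = 1.940×10^7 mm⁴
A = 1.561×10^4 mm²;  r_min = √(I/A) = √(1.940×10^7/1.561×10^4) = 35.25 mm
L_e = K·L = 0.5 × 7.07 m = 3.535 m = 3535.0 mm
λ = L_e / r_min = 3535.0 / 35.25 = 100

λ ≈ 100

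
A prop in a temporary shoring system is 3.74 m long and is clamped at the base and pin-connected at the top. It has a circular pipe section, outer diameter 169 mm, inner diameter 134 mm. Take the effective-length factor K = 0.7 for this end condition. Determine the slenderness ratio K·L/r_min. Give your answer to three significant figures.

d_o = 169 mm, d_i = 134 mm
I = π(d_o⁴ − d_i⁴)/64 = π(169⁴ − 134.0⁴)/64 = 2.422×10^7 mm⁴
A = 8.329×10^3 mm²;  r_min = √(I/A) = √(2.422×10^7/8.329×10^3) = 53.92 mm
L_e = K·L = 0.7 × 3.74 m = 2.618 m = 2618.0 mm
λ = L_e / r_min = 2618.0 / 53.92 = 48.6

λ ≈ 48.6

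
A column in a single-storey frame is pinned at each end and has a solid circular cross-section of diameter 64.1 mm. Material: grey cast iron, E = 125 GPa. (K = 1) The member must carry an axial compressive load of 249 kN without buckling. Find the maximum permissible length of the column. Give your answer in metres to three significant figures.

I = πd⁴/64 = π×64.1⁴/64 = 8.287×10^5 mm⁴
I = 8.287×10^-7 m⁴
At the buckling limit P_cr = P = 2.490×10^5 N
From P_cr = π²EI/(K·L)²:  L = (1/K)·√(π²EI/P_cr) = (1/1)·√(π²×1.25×10^11×8.287×10^-7/2.490×10^5)
L = 2.03 m

L_max ≈ 2.03 m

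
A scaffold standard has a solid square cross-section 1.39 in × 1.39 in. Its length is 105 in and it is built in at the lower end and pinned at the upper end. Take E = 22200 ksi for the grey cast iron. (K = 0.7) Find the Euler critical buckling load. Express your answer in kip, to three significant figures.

P_cr ≈ 12.6 kip

I = a⁴/12 = 1.39⁴/12 = 0.3111 in⁴
Effective length L_e = K·L = 0.7 × 105 = 73.50 in
P_cr = π²EI / L_e² = π² × 22200×10³ × 0.3111 / 73.50² = 1.262×10^4 lb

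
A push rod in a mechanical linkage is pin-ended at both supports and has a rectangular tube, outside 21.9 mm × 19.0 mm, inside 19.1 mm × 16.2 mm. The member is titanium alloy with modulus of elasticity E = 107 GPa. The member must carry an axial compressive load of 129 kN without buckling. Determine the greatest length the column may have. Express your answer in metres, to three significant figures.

L_max ≈ 0.217 m

Weak-axis I_min = (h_o·b_o³ − h_i·b_i³)/12 with b_o = 19.0, b_i = 16.20 mm (shorter outer/inner sides).
I_min = (21.9×19.0³ − 19.10×16.20³)/12 = 5.751×10^3 mm⁴
I = 5.751×10^-9 m⁴
At the buckling limit P_cr = P = 1.290×10^5 N
From P_cr = π²EI/(K·L)²:  L = (1/K)·√(π²EI/P_cr) = (1/1)·√(π²×1.07×10^11×5.751×10^-9/1.290×10^5)
L = 0.217 m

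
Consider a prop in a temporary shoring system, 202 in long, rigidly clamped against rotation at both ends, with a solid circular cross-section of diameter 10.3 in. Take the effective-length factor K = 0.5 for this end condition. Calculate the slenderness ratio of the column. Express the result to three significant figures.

For a solid circle r = d/4 = 10.3/4 = 2.575 in
L_e = K·L = 0.5 × 202 = 101.0 in
λ = L_e / r_min = 101.00 / 2.575 = 39.2

λ ≈ 39.2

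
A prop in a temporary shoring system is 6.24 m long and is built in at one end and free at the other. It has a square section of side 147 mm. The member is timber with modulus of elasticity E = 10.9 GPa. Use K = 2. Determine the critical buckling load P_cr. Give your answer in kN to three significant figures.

P_cr ≈ 26.9 kN

I = a⁴/12 = 147⁴/12 = 3.891×10^7 mm⁴
I = 3.891×10^7 mm⁴ = 3.891×10^-5 m⁴
Effective length L_e = K·L = 2 × 6.24 = 12.48 m
P_cr = π²EI / L_e² = π² × 10.9×10⁹ × 3.891×10^-5 / 12.48² = 2.688×10^4 N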